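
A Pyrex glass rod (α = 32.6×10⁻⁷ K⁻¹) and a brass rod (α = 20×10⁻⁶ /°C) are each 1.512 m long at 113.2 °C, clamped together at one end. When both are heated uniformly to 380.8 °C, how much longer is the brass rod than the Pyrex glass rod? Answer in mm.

6.77 mm

ΔT = 267.6 K
Pyrex glass: ΔL = 32.6×10⁻⁷ × 1.512 m × 267.6 = 1.3190×10⁻³ m = 1.3190 mm
brass: ΔL = 20×10⁻⁶ × 1.512 m × 267.6 = 8.0922×10⁻³ m = 8.0922 mm
difference = 8.0922 − 1.3190 = 6.7732 mm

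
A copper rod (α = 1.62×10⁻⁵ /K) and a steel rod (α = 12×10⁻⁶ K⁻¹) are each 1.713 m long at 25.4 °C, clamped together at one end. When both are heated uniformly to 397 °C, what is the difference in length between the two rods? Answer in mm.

ΔT = 371.6 K
copper: ΔL = 1.62×10⁻⁵ × 1.713 m × 371.6 = 1.0312×10⁻² m = 10.312 mm
steel: ΔL = 12×10⁻⁶ × 1.713 m × 371.6 = 7.6386×10⁻³ m = 7.6386 mm
difference = 10.312 − 7.6386 = 2.6734 mm

2.67 mm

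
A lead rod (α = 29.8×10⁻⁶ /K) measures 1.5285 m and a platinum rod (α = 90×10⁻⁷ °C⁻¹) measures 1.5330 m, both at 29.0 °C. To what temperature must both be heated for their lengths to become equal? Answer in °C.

L₁(1 + α₁ΔT) = L₂(1 + α₂ΔT) ⇒ ΔT = (L₂ − L₁)/(α₁L₁ − α₂L₂)
L₂ − L₁ = 1.5330 − 1.5285 = 4.50×10⁻³ m
α₁L₁ − α₂L₂ = 29.8×10⁻⁶×1.5285 − 90×10⁻⁷×1.5330 = 3.17523×10⁻⁵ m/K
ΔT = 4.50×10⁻³ / 3.17523×10⁻⁵ = 141.722 K
T = 29.0 + 141.722 = 170.722 °C

T = 170.7 °C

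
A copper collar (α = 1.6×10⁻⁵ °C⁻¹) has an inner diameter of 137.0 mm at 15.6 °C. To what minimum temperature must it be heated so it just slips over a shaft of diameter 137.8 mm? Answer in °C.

T = 381 °C

Required Δd = 137.8 − 137.0 = 0.8 mm
Δd = αd₀ΔT ⇒ ΔT = Δd/(αd₀) = 0.8 / (1.6×10⁻⁵ × 137.0) = 364.96 K
T_min = 15.6 + 364.96 = 380.56 °C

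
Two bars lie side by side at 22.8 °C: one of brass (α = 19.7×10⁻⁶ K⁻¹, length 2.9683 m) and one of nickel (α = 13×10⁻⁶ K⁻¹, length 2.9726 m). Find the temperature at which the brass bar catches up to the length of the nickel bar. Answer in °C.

T = 239.6 °C

Equal length when α₁L₁ΔT − α₂L₂ΔT = L₂ − L₁ = 4.30×10⁻³ m
α₁L₁ = 5.847551×10⁻⁵, α₂L₂ = 3.86438×10⁻⁵ → Δ(αL) = 1.983171×10⁻⁵ m/K
ΔT = 4.30×10⁻³ / 1.983171×10⁻⁵ = 216.824 K, so T = 22.8 + 216.824 = 239.624 °C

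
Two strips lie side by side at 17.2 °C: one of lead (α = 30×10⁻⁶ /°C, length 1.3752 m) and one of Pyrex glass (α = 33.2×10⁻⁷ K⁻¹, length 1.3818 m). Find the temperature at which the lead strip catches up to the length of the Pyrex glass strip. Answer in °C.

T = 197.2 °C

L₁(1 + α₁ΔT) = L₂(1 + α₂ΔT) ⇒ ΔT = (L₂ − L₁)/(α₁L₁ − α₂L₂)
L₂ − L₁ = 1.3818 − 1.3752 = 6.60×10⁻³ m
α₁L₁ − α₂L₂ = 30×10⁻⁶×1.3752 − 33.2×10⁻⁷×1.3818 = 3.6668424×10⁻⁵ m/K
ΔT = 6.60×10⁻³ / 3.6668424×10⁻⁵ = 179.991 K
T = 17.2 + 179.991 = 197.191 °C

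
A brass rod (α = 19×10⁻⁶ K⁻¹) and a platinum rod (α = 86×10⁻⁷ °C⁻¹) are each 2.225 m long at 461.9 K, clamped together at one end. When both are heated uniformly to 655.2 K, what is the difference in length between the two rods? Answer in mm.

4.47 mm

ΔT = 193.3 K
brass: ΔL = 19×10⁻⁶ × 2.225 m × 193.3 = 8.1718×10⁻³ m = 8.1718 mm
platinum: ΔL = 86×10⁻⁷ × 2.225 m × 193.3 = 3.6988×10⁻³ m = 3.6988 mm
difference = 8.1718 − 3.6988 = 4.4730 mm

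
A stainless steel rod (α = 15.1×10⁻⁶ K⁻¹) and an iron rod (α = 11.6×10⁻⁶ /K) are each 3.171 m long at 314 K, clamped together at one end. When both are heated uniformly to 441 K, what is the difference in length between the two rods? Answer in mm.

1.41 mm

ΔT = 127 K
stainless steel: ΔL = 15.1×10⁻⁶ × 3.171 m × 127 = 6.0810×10⁻³ m = 6.0810 mm
iron: ΔL = 11.6×10⁻⁶ × 3.171 m × 127 = 4.6715×10⁻³ m = 4.6715 mm
difference = 6.0810 − 4.6715 = 1.4095 mm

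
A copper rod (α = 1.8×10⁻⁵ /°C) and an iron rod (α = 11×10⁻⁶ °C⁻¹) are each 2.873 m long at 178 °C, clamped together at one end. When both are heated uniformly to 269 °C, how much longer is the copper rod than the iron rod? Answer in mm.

ΔT = 91 K
copper: ΔL = 1.8×10⁻⁵ × 2.873 m × 91 = 4.7060×10⁻³ m = 4.7060 mm
iron: ΔL = 11×10⁻⁶ × 2.873 m × 91 = 2.8759×10⁻³ m = 2.8759 mm
difference = 4.7060 − 2.8759 = 1.8301 mm

1.83 mm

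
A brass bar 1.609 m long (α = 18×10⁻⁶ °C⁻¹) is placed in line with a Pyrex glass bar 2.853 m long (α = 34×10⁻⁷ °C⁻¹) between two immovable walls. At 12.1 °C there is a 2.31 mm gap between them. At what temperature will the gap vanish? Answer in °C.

α₁L₁ = 2.8962×10⁻⁵ m/K, α₂L₂ = 9.7002×10⁻⁶ m/K → total 3.86622×10⁻⁵ m/K
ΔT = g/(α₁L₁+α₂L₂) = 2.31×10⁻³ / 3.86622×10⁻⁵ = 59.748 K
T = 12.1 + 59.748 = 71.848 °C

T = 71.8 °C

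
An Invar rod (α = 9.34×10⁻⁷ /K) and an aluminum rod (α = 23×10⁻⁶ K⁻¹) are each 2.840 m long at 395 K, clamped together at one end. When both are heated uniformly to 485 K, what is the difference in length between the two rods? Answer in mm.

5.64 mm

ΔT = 90 K
Invar: ΔL = 9.34×10⁻⁷ × 2.840 m × 90 = 2.3873×10⁻⁴ m = 0.23873 mm
aluminum: ΔL = 23×10⁻⁶ × 2.840 m × 90 = 5.8788×10⁻³ m = 5.8788 mm
difference = 5.8788 − 0.23873 = 5.64007 mm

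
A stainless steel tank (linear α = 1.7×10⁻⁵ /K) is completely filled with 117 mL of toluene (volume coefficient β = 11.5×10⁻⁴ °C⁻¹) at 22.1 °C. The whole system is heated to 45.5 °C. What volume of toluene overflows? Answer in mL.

3.01 mL

The tank also expands: β_container ≈ 3α = 5.1×10⁻⁵ /K
Net overflow = V₀(β_liq − 3α_cont)ΔT
β − 3α = 1.15×10⁻³ − 5.1×10⁻⁵ = 1.099×10⁻³ /K; ΔT = 23.4 K
ΔV = 117 × 1.099×10⁻³ × 23.4 = 3.01 mL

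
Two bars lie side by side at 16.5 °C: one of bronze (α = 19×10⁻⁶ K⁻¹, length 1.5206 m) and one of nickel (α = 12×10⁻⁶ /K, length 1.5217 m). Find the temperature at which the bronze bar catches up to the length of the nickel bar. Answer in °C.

T = 120.0 °C

L₁(1 + α₁ΔT) = L₂(1 + α₂ΔT) ⇒ ΔT = (L₂ − L₁)/(α₁L₁ − α₂L₂)
L₂ − L₁ = 1.5217 − 1.5206 = 1.10×10⁻³ m
α₁L₁ − α₂L₂ = 19×10⁻⁶×1.5206 − 12×10⁻⁶×1.5217 = 1.0631×10⁻⁵ m/K
ΔT = 1.10×10⁻³ / 1.0631×10⁻⁵ = 103.471 K
T = 16.5 + 103.471 = 119.971 °C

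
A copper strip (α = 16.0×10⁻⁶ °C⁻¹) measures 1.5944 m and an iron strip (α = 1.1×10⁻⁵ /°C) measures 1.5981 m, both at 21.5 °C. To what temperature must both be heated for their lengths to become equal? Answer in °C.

Equal length when α₁L₁ΔT − α₂L₂ΔT = L₂ − L₁ = 3.70×10⁻³ m
α₁L₁ = 2.55104×10⁻⁵, α₂L₂ = 1.75791×10⁻⁵ → Δ(αL) = 7.9313×10⁻⁶ m/K
ΔT = 3.70×10⁻³ / 7.9313×10⁻⁶ = 466.506 K, so T = 21.5 + 466.506 = 488.006 °C

T = 488.0 °C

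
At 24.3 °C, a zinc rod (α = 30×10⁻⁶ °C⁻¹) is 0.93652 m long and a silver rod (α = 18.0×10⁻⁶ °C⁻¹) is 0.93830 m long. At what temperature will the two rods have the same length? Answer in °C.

L₁(1 + α₁ΔT) = L₂(1 + α₂ΔT) ⇒ ΔT = (L₂ − L₁)/(α₁L₁ − α₂L₂)
L₂ − L₁ = 0.93830 − 0.93652 = 1.78×10⁻³ m
α₁L₁ − α₂L₂ = 30×10⁻⁶×0.93652 − 18.0×10⁻⁶×0.93830 = 1.12062×10⁻⁵ m/K
ΔT = 1.78×10⁻³ / 1.12062×10⁻⁵ = 158.841 K
T = 24.3 + 158.841 = 183.141 °C

T = 183.1 °C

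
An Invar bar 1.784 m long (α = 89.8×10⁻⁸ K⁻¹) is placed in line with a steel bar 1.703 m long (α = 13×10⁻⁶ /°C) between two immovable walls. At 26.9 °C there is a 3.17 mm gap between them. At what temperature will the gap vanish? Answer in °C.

α₁L₁ = 1.602032×10⁻⁶ m/K, α₂L₂ = 2.2139×10⁻⁵ m/K → total 2.3741032×10⁻⁵ m/K
ΔT = g/(α₁L₁+α₂L₂) = 3.17×10⁻³ / 2.3741032×10⁻⁵ = 133.52 K
T = 26.9 + 133.52 = 160.42 °C

T = 160 °C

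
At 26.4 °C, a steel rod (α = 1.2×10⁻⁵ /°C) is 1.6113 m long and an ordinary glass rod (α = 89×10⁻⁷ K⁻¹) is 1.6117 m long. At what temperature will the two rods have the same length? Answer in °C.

T = 106.5 °C

Equal length when α₁L₁ΔT − α₂L₂ΔT = L₂ − L₁ = 4.00×10⁻⁴ m
α₁L₁ = 1.93356×10⁻⁵, α₂L₂ = 1.434413×10⁻⁵ → Δ(αL) = 4.99147×10⁻⁶ m/K
ΔT = 4.00×10⁻⁴ / 4.99147×10⁻⁶ = 80.137 K, so T = 26.4 + 80.137 = 106.537 °C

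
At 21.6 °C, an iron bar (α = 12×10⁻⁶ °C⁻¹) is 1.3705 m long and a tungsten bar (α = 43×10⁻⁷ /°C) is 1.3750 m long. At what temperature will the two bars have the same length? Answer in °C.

L₁(1 + α₁ΔT) = L₂(1 + α₂ΔT) ⇒ ΔT = (L₂ − L₁)/(α₁L₁ − α₂L₂)
L₂ − L₁ = 1.3750 − 1.3705 = 4.50×10⁻³ m
α₁L₁ − α₂L₂ = 12×10⁻⁶×1.3705 − 43×10⁻⁷×1.3750 = 1.05335×10⁻⁵ m/K
ΔT = 4.50×10⁻³ / 1.05335×10⁻⁵ = 427.208 K
T = 21.6 + 427.208 = 448.808 °C

T = 448.8 °C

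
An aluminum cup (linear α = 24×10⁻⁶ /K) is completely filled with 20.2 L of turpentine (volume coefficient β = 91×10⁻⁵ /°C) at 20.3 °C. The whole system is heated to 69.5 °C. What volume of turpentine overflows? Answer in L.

0.833 L

The cup also expands: β_container ≈ 3α = 7.2×10⁻⁵ /K
Net overflow = V₀(β_liq − 3α_cont)ΔT
β − 3α = 9.10×10⁻⁴ − 7.2×10⁻⁵ = 8.38×10⁻⁴ /K; ΔT = 49.2 K
ΔV = 20.2 × 8.38×10⁻⁴ × 49.2 = 0.833 L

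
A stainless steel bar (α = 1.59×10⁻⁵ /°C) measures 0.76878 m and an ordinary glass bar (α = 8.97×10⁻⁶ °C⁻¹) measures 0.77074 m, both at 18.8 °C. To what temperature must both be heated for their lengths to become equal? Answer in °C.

L₁(1 + α₁ΔT) = L₂(1 + α₂ΔT) ⇒ ΔT = (L₂ − L₁)/(α₁L₁ − α₂L₂)
L₂ − L₁ = 0.77074 − 0.76878 = 1.96×10⁻³ m
α₁L₁ − α₂L₂ = 1.59×10⁻⁵×0.76878 − 8.97×10⁻⁶×0.77074 = 5.3100642×10⁻⁶ m/K
ΔT = 1.96×10⁻³ / 5.3100642×10⁻⁶ = 369.110 K
T = 18.8 + 369.110 = 387.910 °C

T = 387.9 °C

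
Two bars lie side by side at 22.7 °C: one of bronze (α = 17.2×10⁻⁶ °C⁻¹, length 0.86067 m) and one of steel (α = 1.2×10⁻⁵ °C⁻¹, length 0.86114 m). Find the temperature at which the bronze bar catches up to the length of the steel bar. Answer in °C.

L₁(1 + α₁ΔT) = L₂(1 + α₂ΔT) ⇒ ΔT = (L₂ − L₁)/(α₁L₁ − α₂L₂)
L₂ − L₁ = 0.86114 − 0.86067 = 4.70×10⁻⁴ m
α₁L₁ − α₂L₂ = 17.2×10⁻⁶×0.86067 − 1.2×10⁻⁵×0.86114 = 4.469844×10⁻⁶ m/K
ΔT = 4.70×10⁻⁴ / 4.469844×10⁻⁶ = 105.149 K
T = 22.7 + 105.149 = 127.849 °C

T = 127.8 °C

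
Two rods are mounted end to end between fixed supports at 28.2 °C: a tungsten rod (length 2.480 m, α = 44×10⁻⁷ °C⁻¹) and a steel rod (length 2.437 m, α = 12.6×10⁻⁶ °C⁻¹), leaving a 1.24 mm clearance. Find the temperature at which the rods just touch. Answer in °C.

T = 58.0 °C

α₁L₁ = 1.0912×10⁻⁵ m/K, α₂L₂ = 3.07062×10⁻⁵ m/K → total 4.16182×10⁻⁵ m/K
ΔT = g/(α₁L₁+α₂L₂) = 1.24×10⁻³ / 4.16182×10⁻⁵ = 29.795 K
T = 28.2 + 29.795 = 57.995 °C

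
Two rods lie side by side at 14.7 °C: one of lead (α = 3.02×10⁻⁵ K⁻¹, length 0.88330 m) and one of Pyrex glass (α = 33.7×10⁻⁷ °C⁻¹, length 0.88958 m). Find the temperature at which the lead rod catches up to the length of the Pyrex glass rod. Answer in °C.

Equal length when α₁L₁ΔT − α₂L₂ΔT = L₂ − L₁ = 6.28×10⁻³ m
α₁L₁ = 2.667566×10⁻⁵, α₂L₂ = 2.9978846×10⁻⁶ → Δ(αL) = 2.36777754×10⁻⁵ m/K
ΔT = 6.28×10⁻³ / 2.36777754×10⁻⁵ = 265.228 K, so T = 14.7 + 265.228 = 279.928 °C

T = 279.9 °C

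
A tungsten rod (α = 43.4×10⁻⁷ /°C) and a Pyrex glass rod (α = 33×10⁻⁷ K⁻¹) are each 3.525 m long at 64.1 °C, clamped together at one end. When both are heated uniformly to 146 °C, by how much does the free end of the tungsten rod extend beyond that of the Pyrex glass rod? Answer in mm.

ΔT = 81.9 K
tungsten: ΔL = 43.4×10⁻⁷ × 3.525 m × 81.9 = 1.2529×10⁻³ m = 1.2529 mm
Pyrex glass: ΔL = 33×10⁻⁷ × 3.525 m × 81.9 = 9.5270×10⁻⁴ m = 0.95270 mm
difference = 1.2529 − 0.95270 = 0.3002 mm

0.300 mm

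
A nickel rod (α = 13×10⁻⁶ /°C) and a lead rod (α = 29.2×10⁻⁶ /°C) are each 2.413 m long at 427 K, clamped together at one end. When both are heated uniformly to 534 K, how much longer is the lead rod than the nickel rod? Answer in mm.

ΔT = 107 K
nickel: ΔL = 13×10⁻⁶ × 2.413 m × 107 = 3.3565×10⁻³ m = 3.3565 mm
lead: ΔL = 29.2×10⁻⁶ × 2.413 m × 107 = 7.5392×10⁻³ m = 7.5392 mm
difference = 7.5392 − 3.3565 = 4.1827 mm

4.18 mm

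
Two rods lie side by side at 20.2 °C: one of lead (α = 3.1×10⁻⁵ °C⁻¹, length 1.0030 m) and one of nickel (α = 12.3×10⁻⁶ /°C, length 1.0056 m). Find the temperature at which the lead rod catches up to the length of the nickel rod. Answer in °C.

T = 159.1 °C

Equal length when α₁L₁ΔT − α₂L₂ΔT = L₂ − L₁ = 2.60×10⁻³ m
α₁L₁ = 3.1093×10⁻⁵, α₂L₂ = 1.236888×10⁻⁵ → Δ(αL) = 1.872412×10⁻⁵ m/K
ΔT = 2.60×10⁻³ / 1.872412×10⁻⁵ = 138.858 K, so T = 20.2 + 138.858 = 159.058 °C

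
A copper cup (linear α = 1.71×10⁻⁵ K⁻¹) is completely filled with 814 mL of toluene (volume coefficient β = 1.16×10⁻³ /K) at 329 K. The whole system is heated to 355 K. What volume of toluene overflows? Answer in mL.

The cup also expands: β_container ≈ 3α = 5.13×10⁻⁵ /K
Net overflow = V₀(β_liq − 3α_cont)ΔT
β − 3α = 1.16×10⁻³ − 5.13×10⁻⁵ = 1.1087×10⁻³ /K; ΔT = 26 K
ΔV = 814 × 1.1087×10⁻³ × 26 = 23.5 mL

23.5 mL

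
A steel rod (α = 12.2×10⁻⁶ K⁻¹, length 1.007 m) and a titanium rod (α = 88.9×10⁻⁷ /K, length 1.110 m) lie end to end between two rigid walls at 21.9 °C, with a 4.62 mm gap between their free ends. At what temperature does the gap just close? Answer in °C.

Gap closes when ΔL₁ + ΔL₂ = 4.62 mm = 4.62×10⁻³ m
(α₁L₁ + α₂L₂)ΔT = g
α₁L₁ + α₂L₂ = 12.2×10⁻⁶×1.007 + 88.9×10⁻⁷×1.110 = 2.21533×10⁻⁵ m/K
ΔT = 4.62×10⁻³ / 2.21533×10⁻⁵ = 208.55 K
T = 21.9 + 208.55 = 230.45 °C

T = 230 °C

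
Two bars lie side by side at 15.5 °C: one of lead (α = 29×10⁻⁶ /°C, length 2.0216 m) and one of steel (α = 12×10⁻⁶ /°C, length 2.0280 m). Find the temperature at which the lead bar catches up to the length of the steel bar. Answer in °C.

L₁(1 + α₁ΔT) = L₂(1 + α₂ΔT) ⇒ ΔT = (L₂ − L₁)/(α₁L₁ − α₂L₂)
L₂ − L₁ = 2.0280 − 2.0216 = 6.40×10⁻³ m
α₁L₁ − α₂L₂ = 29×10⁻⁶×2.0216 − 12×10⁻⁶×2.0280 = 3.42904×10⁻⁵ m/K
ΔT = 6.40×10⁻³ / 3.42904×10⁻⁵ = 186.641 K
T = 15.5 + 186.641 = 202.141 °C

T = 202.1 °C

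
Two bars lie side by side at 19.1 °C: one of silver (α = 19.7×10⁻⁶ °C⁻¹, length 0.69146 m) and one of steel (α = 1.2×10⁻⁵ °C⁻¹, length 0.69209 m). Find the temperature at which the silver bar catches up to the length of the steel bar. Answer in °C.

Equal length when α₁L₁ΔT − α₂L₂ΔT = L₂ − L₁ = 6.30×10⁻⁴ m
α₁L₁ = 1.3621762×10⁻⁵, α₂L₂ = 8.30508×10⁻⁶ → Δ(αL) = 5.316682×10⁻⁶ m/K
ΔT = 6.30×10⁻⁴ / 5.316682×10⁻⁶ = 118.495 K, so T = 19.1 + 118.495 = 137.595 °C

T = 137.6 °C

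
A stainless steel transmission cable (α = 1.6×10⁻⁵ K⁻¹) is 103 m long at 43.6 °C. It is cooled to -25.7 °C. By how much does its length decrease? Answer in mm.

|ΔT| = |-25.7 − 43.6| = 69.3 K
ΔL = αL₀ΔT = (1.6×10⁻⁵)(103)(69.3) = 1.14×10⁻¹ m

ΔL = 114 mm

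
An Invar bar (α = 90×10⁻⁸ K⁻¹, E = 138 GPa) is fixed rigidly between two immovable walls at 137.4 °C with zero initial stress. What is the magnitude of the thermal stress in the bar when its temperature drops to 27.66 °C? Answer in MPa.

Fully constrained: the free strain ε = αΔT is blocked, so σ = Eε = EαΔT.
|ΔT| = 109.74 K
σ = 138×10⁹ × 90×10⁻⁸ × 109.74 = 1.36×10⁷ Pa

σ = 13.6 MPa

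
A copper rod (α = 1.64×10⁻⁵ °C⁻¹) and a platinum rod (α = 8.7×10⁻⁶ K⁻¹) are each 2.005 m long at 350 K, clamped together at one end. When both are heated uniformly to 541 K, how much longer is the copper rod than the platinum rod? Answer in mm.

2.95 mm

ΔT = 191 K
copper: ΔL = 1.64×10⁻⁵ × 2.005 m × 191 = 6.2805×10⁻³ m = 6.2805 mm
platinum: ΔL = 8.7×10⁻⁶ × 2.005 m × 191 = 3.3317×10⁻³ m = 3.3317 mm
difference = 6.2805 − 3.3317 = 2.9488 mm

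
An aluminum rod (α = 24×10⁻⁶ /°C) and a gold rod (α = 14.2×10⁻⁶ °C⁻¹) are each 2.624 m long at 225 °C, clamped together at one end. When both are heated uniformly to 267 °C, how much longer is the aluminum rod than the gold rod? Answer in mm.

ΔT = 42 K
aluminum: ΔL = 24×10⁻⁶ × 2.624 m × 42 = 2.6450×10⁻³ m = 2.6450 mm
gold: ΔL = 14.2×10⁻⁶ × 2.624 m × 42 = 1.5650×10⁻³ m = 1.5650 mm
difference = 2.6450 − 1.5650 = 1.080 mm

1.08 mm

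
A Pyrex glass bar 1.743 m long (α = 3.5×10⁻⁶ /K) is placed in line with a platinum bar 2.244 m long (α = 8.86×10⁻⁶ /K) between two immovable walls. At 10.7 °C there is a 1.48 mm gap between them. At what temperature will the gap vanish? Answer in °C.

T = 67.7 °C

α₁L₁ = 6.1005×10⁻⁶ m/K, α₂L₂ = 1.988184×10⁻⁵ m/K → total 2.598234×10⁻⁵ m/K
ΔT = g/(α₁L₁+α₂L₂) = 1.48×10⁻³ / 2.598234×10⁻⁵ = 56.962 K
T = 10.7 + 56.962 = 67.662 °C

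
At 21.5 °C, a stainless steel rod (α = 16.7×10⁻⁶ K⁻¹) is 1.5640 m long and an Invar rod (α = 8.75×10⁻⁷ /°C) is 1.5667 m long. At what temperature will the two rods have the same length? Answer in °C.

T = 130.6 °C

Equal length when α₁L₁ΔT − α₂L₂ΔT = L₂ − L₁ = 2.70×10⁻³ m
α₁L₁ = 2.61188×10⁻⁵, α₂L₂ = 1.3708625×10⁻⁶ → Δ(αL) = 2.47479375×10⁻⁵ m/K
ΔT = 2.70×10⁻³ / 2.47479375×10⁻⁵ = 109.100 K, so T = 21.5 + 109.100 = 130.600 °C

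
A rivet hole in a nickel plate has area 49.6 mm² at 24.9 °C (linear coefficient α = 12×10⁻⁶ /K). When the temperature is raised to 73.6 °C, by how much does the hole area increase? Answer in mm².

ΔA = 0.0580 mm²

Area coefficient ≈ 2α; |ΔT| = 48.7 K
ΔA = 2αA₀ΔT = 2(12×10⁻⁶)(49.6)(48.7) = 0.0580 mm²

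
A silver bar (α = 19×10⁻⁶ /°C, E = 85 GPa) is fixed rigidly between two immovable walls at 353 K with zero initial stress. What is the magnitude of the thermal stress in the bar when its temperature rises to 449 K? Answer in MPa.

Fully constrained: the free strain ε = αΔT is blocked, so σ = Eε = EαΔT.
|ΔT| = 96 K
σ = 85.0×10⁹ × 19×10⁻⁶ × 96 = 1.55×10⁸ Pa

σ = 155 MPa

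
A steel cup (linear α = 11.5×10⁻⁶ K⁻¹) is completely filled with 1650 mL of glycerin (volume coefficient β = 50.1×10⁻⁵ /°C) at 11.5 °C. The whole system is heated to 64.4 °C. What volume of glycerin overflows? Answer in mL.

40.7 mL

The cup also expands: β_container ≈ 3α = 3.45×10⁻⁵ /K
Net overflow = V₀(β_liq − 3α_cont)ΔT
β − 3α = 5.01×10⁻⁴ − 3.45×10⁻⁵ = 4.665×10⁻⁴ /K; ΔT = 52.9 K
ΔV = 1650 × 4.665×10⁻⁴ × 52.9 = 40.7 mL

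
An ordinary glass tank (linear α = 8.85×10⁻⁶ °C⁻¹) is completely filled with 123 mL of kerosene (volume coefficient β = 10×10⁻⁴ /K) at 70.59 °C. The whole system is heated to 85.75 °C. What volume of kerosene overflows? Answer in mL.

The tank also expands: β_container ≈ 3α = 2.655×10⁻⁵ /K
Net overflow = V₀(β_liq − 3α_cont)ΔT
β − 3α = 1.00×10⁻³ − 2.655×10⁻⁵ = 9.7345×10⁻⁴ /K; ΔT = 15.16 K
ΔV = 123 × 9.7345×10⁻⁴ × 15.16 = 1.82 mL

1.82 mL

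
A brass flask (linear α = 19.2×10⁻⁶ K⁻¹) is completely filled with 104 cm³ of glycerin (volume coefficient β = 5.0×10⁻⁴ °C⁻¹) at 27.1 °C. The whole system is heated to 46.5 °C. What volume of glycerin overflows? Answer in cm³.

The flask also expands: β_container ≈ 3α = 5.76×10⁻⁵ /K
Net overflow = V₀(β_liq − 3α_cont)ΔT
β − 3α = 5.00×10⁻⁴ − 5.76×10⁻⁵ = 4.424×10⁻⁴ /K; ΔT = 19.4 K
ΔV = 104 × 4.424×10⁻⁴ × 19.4 = 0.893 cm³

0.893 cm³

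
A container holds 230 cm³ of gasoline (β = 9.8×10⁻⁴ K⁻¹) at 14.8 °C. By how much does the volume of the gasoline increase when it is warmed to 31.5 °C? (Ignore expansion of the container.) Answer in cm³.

ΔV = 3.76 cm³

|ΔT| = |31.5 − 14.8| = 16.7 K
ΔV = βV₀ΔT = (9.8×10⁻⁴)(230)(16.7) = 3.76 cm³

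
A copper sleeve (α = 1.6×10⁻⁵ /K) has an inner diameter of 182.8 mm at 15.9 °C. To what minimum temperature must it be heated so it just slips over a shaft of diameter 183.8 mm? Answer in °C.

Required Δd = 183.8 − 182.8 = 1.0 mm
Δd = αd₀ΔT ⇒ ΔT = Δd/(αd₀) = 1.0 / (1.6×10⁻⁵ × 182.8) = 341.90 K
T_min = 15.9 + 341.90 = 357.80 °C

T = 358 °C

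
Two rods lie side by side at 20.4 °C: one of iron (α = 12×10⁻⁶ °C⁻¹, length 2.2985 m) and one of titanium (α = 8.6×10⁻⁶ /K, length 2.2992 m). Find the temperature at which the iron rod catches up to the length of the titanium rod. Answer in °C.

T = 110.0 °C

Equal length when α₁L₁ΔT − α₂L₂ΔT = L₂ − L₁ = 7.00×10⁻⁴ m
α₁L₁ = 2.7582×10⁻⁵, α₂L₂ = 1.977312×10⁻⁵ → Δ(αL) = 7.80888×10⁻⁶ m/K
ΔT = 7.00×10⁻⁴ / 7.80888×10⁻⁶ = 89.642 K, so T = 20.4 + 89.642 = 110.042 °C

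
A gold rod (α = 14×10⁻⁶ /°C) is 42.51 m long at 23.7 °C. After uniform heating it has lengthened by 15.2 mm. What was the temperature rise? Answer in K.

ΔL = αL₀ΔT ⇒ ΔT = ΔL / (αL₀)
ΔT = 15.2×10⁻³ m / (14×10⁻⁶ × 42.51 m) = 25.540 K

ΔT = 25.5 K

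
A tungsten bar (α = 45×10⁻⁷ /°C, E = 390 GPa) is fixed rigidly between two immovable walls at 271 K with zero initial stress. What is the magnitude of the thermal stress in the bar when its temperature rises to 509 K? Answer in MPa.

Fully constrained: the free strain ε = αΔT is blocked, so σ = Eε = EαΔT.
|ΔT| = 238 K
σ = 390×10⁹ × 45×10⁻⁷ × 238 = 4.18×10⁸ Pa

σ = 418 MPa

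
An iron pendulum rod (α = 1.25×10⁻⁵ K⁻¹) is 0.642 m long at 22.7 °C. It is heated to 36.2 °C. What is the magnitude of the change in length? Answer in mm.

|ΔT| = |36.2 − 22.7| = 13.5 K
ΔL = αL₀ΔT = (1.25×10⁻⁵)(0.642)(13.5) = 1.08×10⁻⁴ m

ΔL = 0.108 mm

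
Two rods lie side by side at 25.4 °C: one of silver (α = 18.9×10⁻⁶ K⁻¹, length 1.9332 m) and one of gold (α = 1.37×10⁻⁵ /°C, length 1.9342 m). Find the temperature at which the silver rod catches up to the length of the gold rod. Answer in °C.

T = 125.0 °C

Equal length when α₁L₁ΔT − α₂L₂ΔT = L₂ − L₁ = 1.00×10⁻³ m
α₁L₁ = 3.653748×10⁻⁵, α₂L₂ = 2.649854×10⁻⁵ → Δ(αL) = 1.003894×10⁻⁵ m/K
ΔT = 1.00×10⁻³ / 1.003894×10⁻⁵ = 99.612 K, so T = 25.4 + 99.612 = 125.012 °C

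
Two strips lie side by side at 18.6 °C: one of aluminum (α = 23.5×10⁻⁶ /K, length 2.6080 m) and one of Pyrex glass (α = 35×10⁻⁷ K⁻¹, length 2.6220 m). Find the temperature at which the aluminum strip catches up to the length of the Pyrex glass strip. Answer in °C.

T = 287.3 °C

Equal length when α₁L₁ΔT − α₂L₂ΔT = L₂ − L₁ = 1.40×10⁻² m
α₁L₁ = 6.1288×10⁻⁵, α₂L₂ = 9.177×10⁻⁶ → Δ(αL) = 5.2111×10⁻⁵ m/K
ΔT = 1.40×10⁻² / 5.2111×10⁻⁵ = 268.657 K, so T = 18.6 + 268.657 = 287.257 °C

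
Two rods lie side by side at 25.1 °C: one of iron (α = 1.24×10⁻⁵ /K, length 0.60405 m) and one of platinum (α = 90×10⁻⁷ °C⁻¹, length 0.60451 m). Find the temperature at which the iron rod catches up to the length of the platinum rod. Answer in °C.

T = 249.5 °C

L₁(1 + α₁ΔT) = L₂(1 + α₂ΔT) ⇒ ΔT = (L₂ − L₁)/(α₁L₁ − α₂L₂)
L₂ − L₁ = 0.60451 − 0.60405 = 4.60×10⁻⁴ m
α₁L₁ − α₂L₂ = 1.24×10⁻⁵×0.60405 − 90×10⁻⁷×0.60451 = 2.04963×10⁻⁶ m/K
ΔT = 4.60×10⁻⁴ / 2.04963×10⁻⁶ = 224.431 K
T = 25.1 + 224.431 = 249.531 °C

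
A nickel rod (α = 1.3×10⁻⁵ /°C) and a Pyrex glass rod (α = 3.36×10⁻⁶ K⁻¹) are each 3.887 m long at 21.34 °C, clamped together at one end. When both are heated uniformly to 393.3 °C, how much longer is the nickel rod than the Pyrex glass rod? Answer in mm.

13.9 mm

ΔT = 371.96 K
nickel: ΔL = 1.3×10⁻⁵ × 3.887 m × 371.96 = 1.8796×10⁻² m = 18.796 mm
Pyrex glass: ΔL = 3.36×10⁻⁶ × 3.887 m × 371.96 = 4.8579×10⁻³ m = 4.8579 mm
difference = 18.796 − 4.8579 = 13.9381 mm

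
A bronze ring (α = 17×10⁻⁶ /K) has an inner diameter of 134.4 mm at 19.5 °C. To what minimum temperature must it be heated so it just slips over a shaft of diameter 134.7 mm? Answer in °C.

T = 151 °C

Required Δd = 134.7 − 134.4 = 0.3 mm
Δd = αd₀ΔT ⇒ ΔT = Δd/(αd₀) = 0.3 / (17×10⁻⁶ × 134.4) = 131.30 K
T_min = 19.5 + 131.30 = 150.80 °C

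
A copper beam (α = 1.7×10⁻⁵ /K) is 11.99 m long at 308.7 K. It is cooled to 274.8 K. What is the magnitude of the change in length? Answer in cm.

ΔL = 0.691 cm

|ΔT| = |274.8 − 308.7| = 33.9 K
ΔL = αL₀ΔT = (1.7×10⁻⁵)(11.99)(33.9) = 6.91×10⁻³ m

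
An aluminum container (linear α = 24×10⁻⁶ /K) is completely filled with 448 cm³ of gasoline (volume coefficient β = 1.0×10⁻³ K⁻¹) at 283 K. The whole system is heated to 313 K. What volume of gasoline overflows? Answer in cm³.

12.5 cm³

The container also expands: β_container ≈ 3α = 7.2×10⁻⁵ /K
Net overflow = V₀(β_liq − 3α_cont)ΔT
β − 3α = 1.00×10⁻³ − 7.2×10⁻⁵ = 9.28×10⁻⁴ /K; ΔT = 30 K
ΔV = 448 × 9.28×10⁻⁴ × 30 = 12.5 cm³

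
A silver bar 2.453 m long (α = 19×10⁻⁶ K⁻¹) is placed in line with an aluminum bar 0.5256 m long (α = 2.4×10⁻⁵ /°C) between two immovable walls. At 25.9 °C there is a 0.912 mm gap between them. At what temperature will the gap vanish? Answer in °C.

T = 41.3 °C

Gap closes when ΔL₁ + ΔL₂ = 0.912 mm = 9.12×10⁻⁴ m
(α₁L₁ + α₂L₂)ΔT = g
α₁L₁ + α₂L₂ = 19×10⁻⁶×2.453 + 2.4×10⁻⁵×0.5256 = 5.92214×10⁻⁵ m/K
ΔT = 9.12×10⁻⁴ / 5.92214×10⁻⁵ = 15.400 K
T = 25.9 + 15.400 = 41.300 °C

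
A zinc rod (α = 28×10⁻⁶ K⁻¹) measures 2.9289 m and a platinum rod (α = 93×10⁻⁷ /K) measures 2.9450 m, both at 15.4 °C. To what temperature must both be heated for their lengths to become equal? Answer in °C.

Equal length when α₁L₁ΔT − α₂L₂ΔT = L₂ − L₁ = 1.61×10⁻² m
α₁L₁ = 8.20092×10⁻⁵, α₂L₂ = 2.73885×10⁻⁵ → Δ(αL) = 5.46207×10⁻⁵ m/K
ΔT = 1.61×10⁻² / 5.46207×10⁻⁵ = 294.760 K, so T = 15.4 + 294.760 = 310.160 °C

T = 310.2 °C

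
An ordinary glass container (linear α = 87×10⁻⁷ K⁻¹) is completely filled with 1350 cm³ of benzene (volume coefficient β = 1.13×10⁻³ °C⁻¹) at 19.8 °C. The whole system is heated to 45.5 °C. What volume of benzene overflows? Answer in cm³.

The container also expands: β_container ≈ 3α = 2.61×10⁻⁵ /K
Net overflow = V₀(β_liq − 3α_cont)ΔT
β − 3α = 1.13×10⁻³ − 2.61×10⁻⁵ = 1.1039×10⁻³ /K; ΔT = 25.7 K
ΔV = 1350 × 1.1039×10⁻³ × 25.7 = 38.3 cm³

38.3 cm³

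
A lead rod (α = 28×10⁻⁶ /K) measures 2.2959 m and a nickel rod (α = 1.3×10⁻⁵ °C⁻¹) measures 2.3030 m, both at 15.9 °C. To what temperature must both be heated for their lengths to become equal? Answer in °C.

T = 222.6 °C

L₁(1 + α₁ΔT) = L₂(1 + α₂ΔT) ⇒ ΔT = (L₂ − L₁)/(α₁L₁ − α₂L₂)
L₂ − L₁ = 2.3030 − 2.2959 = 7.10×10⁻³ m
α₁L₁ − α₂L₂ = 28×10⁻⁶×2.2959 − 1.3×10⁻⁵×2.3030 = 3.43462×10⁻⁵ m/K
ΔT = 7.10×10⁻³ / 3.43462×10⁻⁵ = 206.719 K
T = 15.9 + 206.719 = 222.619 °C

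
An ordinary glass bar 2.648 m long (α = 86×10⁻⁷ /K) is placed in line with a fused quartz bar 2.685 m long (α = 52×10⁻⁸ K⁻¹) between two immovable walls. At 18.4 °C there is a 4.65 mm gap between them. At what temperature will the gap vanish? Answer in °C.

T = 211 °C

Gap closes when ΔL₁ + ΔL₂ = 4.65 mm = 4.65×10⁻³ m
(α₁L₁ + α₂L₂)ΔT = g
α₁L₁ + α₂L₂ = 86×10⁻⁷×2.648 + 52×10⁻⁸×2.685 = 2.4169×10⁻⁵ m/K
ΔT = 4.65×10⁻³ / 2.4169×10⁻⁵ = 192.40 K
T = 18.4 + 192.40 = 210.80 °C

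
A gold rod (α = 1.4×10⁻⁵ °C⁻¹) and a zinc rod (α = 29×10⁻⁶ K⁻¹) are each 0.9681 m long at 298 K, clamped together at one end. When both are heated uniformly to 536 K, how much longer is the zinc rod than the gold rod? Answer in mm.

3.46 mm

ΔT = 238 K
gold: ΔL = 1.4×10⁻⁵ × 0.9681 m × 238 = 3.2257×10⁻³ m = 3.2257 mm
zinc: ΔL = 29×10⁻⁶ × 0.9681 m × 238 = 6.6818×10⁻³ m = 6.6818 mm
difference = 6.6818 − 3.2257 = 3.4561 mm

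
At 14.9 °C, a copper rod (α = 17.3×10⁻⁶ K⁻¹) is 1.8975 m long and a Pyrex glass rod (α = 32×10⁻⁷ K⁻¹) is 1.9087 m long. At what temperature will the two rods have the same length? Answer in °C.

T = 434.1 °C

L₁(1 + α₁ΔT) = L₂(1 + α₂ΔT) ⇒ ΔT = (L₂ − L₁)/(α₁L₁ − α₂L₂)
L₂ − L₁ = 1.9087 − 1.8975 = 1.12×10⁻² m
α₁L₁ − α₂L₂ = 17.3×10⁻⁶×1.8975 − 32×10⁻⁷×1.9087 = 2.671891×10⁻⁵ m/K
ΔT = 1.12×10⁻² / 2.671891×10⁻⁵ = 419.179 K
T = 14.9 + 419.179 = 434.079 °C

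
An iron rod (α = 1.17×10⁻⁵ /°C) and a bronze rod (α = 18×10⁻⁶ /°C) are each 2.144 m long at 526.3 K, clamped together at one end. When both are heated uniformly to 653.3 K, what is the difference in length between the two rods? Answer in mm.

1.72 mm

ΔT = 127.0 K
iron: ΔL = 1.17×10⁻⁵ × 2.144 m × 127.0 = 3.1858×10⁻³ m = 3.1858 mm
bronze: ΔL = 18×10⁻⁶ × 2.144 m × 127.0 = 4.9012×10⁻³ m = 4.9012 mm
difference = 4.9012 − 3.1858 = 1.7154 mm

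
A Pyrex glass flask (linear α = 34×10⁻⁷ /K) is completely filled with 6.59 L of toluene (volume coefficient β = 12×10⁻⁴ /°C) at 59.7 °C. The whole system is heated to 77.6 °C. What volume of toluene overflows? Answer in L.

The flask also expands: β_container ≈ 3α = 1.02×10⁻⁵ /K
Net overflow = V₀(β_liq − 3α_cont)ΔT
β − 3α = 1.20×10⁻³ − 1.02×10⁻⁵ = 1.1898×10⁻³ /K; ΔT = 17.9 K
ΔV = 6.59 × 1.1898×10⁻³ × 17.9 = 0.140 L

0.140 L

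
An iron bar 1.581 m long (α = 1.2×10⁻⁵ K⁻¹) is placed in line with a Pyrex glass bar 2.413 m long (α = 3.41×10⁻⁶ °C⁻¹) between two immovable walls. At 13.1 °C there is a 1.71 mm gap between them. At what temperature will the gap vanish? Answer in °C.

T = 76.0 °C

Gap closes when ΔL₁ + ΔL₂ = 1.71 mm = 1.71×10⁻³ m
(α₁L₁ + α₂L₂)ΔT = g
α₁L₁ + α₂L₂ = 1.2×10⁻⁵×1.581 + 3.41×10⁻⁶×2.413 = 2.720033×10⁻⁵ m/K
ΔT = 1.71×10⁻³ / 2.720033×10⁻⁵ = 62.867 K
T = 13.1 + 62.867 = 75.967 °C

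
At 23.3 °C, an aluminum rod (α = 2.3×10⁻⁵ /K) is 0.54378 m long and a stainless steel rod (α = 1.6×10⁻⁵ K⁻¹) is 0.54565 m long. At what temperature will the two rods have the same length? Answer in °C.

T = 518.5 °C

Equal length when α₁L₁ΔT − α₂L₂ΔT = L₂ − L₁ = 1.87×10⁻³ m
α₁L₁ = 1.250694×10⁻⁵, α₂L₂ = 8.7304×10⁻⁶ → Δ(αL) = 3.77654×10⁻⁶ m/K
ΔT = 1.87×10⁻³ / 3.77654×10⁻⁶ = 495.162 K, so T = 23.3 + 495.162 = 518.462 °C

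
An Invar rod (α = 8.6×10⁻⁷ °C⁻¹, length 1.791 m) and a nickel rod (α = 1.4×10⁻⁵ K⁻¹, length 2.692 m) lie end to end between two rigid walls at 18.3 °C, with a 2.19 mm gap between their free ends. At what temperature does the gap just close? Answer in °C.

α₁L₁ = 1.54026×10⁻⁶ m/K, α₂L₂ = 3.7688×10⁻⁵ m/K → total 3.922826×10⁻⁵ m/K
ΔT = g/(α₁L₁+α₂L₂) = 2.19×10⁻³ / 3.922826×10⁻⁵ = 55.827 K
T = 18.3 + 55.827 = 74.127 °C

T = 74.1 °C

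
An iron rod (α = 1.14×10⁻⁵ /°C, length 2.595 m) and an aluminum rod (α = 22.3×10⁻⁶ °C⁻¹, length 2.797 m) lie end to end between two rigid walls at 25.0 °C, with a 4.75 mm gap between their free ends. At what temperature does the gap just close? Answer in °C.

T = 76.7 °C

Gap closes when ΔL₁ + ΔL₂ = 4.75 mm = 4.75×10⁻³ m
(α₁L₁ + α₂L₂)ΔT = g
α₁L₁ + α₂L₂ = 1.14×10⁻⁵×2.595 + 22.3×10⁻⁶×2.797 = 9.19561×10⁻⁵ m/K
ΔT = 4.75×10⁻³ / 9.19561×10⁻⁵ = 51.655 K
T = 25.0 + 51.655 = 76.655 °C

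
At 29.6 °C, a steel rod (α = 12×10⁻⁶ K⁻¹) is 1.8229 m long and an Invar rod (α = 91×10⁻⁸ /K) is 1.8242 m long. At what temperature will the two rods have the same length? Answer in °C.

Equal length when α₁L₁ΔT − α₂L₂ΔT = L₂ − L₁ = 1.30×10⁻³ m
α₁L₁ = 2.18748×10⁻⁵, α₂L₂ = 1.660022×10⁻⁶ → Δ(αL) = 2.0214778×10⁻⁵ m/K
ΔT = 1.30×10⁻³ / 2.0214778×10⁻⁵ = 64.3094 K, so T = 29.6 + 64.3094 = 93.9094 °C

T = 93.91 °C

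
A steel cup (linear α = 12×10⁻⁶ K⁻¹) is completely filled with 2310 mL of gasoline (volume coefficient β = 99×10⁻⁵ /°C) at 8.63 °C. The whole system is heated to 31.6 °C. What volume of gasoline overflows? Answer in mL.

The cup also expands: β_container ≈ 3α = 3.6×10⁻⁵ /K
Net overflow = V₀(β_liq − 3α_cont)ΔT
β − 3α = 9.90×10⁻⁴ − 3.6×10⁻⁵ = 9.54×10⁻⁴ /K; ΔT = 22.97 K
ΔV = 2310 × 9.54×10⁻⁴ × 22.97 = 50.6 mL

50.6 mL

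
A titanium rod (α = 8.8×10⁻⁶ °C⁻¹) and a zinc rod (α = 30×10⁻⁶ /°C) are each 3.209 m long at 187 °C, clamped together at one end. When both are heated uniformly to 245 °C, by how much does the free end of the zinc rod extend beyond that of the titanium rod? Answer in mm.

ΔT = 58 K
titanium: ΔL = 8.8×10⁻⁶ × 3.209 m × 58 = 1.6379×10⁻³ m = 1.6379 mm
zinc: ΔL = 30×10⁻⁶ × 3.209 m × 58 = 5.5837×10⁻³ m = 5.5837 mm
difference = 5.5837 − 1.6379 = 3.9458 mm

3.95 mm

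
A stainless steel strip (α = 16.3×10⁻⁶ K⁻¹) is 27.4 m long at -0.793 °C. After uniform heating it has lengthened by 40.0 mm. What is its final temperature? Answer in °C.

ΔL = αL₀ΔT ⇒ ΔT = ΔL / (αL₀)
ΔT = 40.0×10⁻³ m / (16.3×10⁻⁶ × 27.4 m) = 89.562 K
T = -0.793 + 89.562 = 88.769 °C

T = 88.8 °C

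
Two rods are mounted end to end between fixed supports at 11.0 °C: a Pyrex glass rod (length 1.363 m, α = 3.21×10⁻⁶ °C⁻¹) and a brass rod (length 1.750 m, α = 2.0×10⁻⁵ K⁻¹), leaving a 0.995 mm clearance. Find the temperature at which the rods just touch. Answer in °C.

T = 36.3 °C

α₁L₁ = 4.37523×10⁻⁶ m/K, α₂L₂ = 3.500×10⁻⁵ m/K → total 3.937523×10⁻⁵ m/K
ΔT = g/(α₁L₁+α₂L₂) = 9.95×10⁻⁴ / 3.937523×10⁻⁵ = 25.270 K
T = 11.0 + 25.270 = 36.270 °C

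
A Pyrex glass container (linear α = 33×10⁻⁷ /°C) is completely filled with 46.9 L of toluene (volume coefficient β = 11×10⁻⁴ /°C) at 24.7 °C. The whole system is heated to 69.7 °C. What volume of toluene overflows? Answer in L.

2.30 L

The container also expands: β_container ≈ 3α = 9.9×10⁻⁶ /K
Net overflow = V₀(β_liq − 3α_cont)ΔT
β − 3α = 1.10×10⁻³ − 9.9×10⁻⁶ = 1.0901×10⁻³ /K; ΔT = 45.0 K
ΔV = 46.9 × 1.0901×10⁻³ × 45.0 = 2.30 L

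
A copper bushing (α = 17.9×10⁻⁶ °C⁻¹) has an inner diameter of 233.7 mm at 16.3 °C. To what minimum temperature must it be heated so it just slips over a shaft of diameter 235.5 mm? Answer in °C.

Required Δd = 235.5 − 233.7 = 1.8 mm
Δd = αd₀ΔT ⇒ ΔT = Δd/(αd₀) = 1.8 / (17.9×10⁻⁶ × 233.7) = 430.29 K
T_min = 16.3 + 430.29 = 446.59 °C

T = 447 °C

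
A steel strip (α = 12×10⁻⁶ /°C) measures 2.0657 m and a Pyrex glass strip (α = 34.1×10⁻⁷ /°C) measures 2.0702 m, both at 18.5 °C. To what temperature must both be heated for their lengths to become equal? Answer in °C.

T = 272.3 °C

Equal length when α₁L₁ΔT − α₂L₂ΔT = L₂ − L₁ = 4.50×10⁻³ m
α₁L₁ = 2.47884×10⁻⁵, α₂L₂ = 7.059382×10⁻⁶ → Δ(αL) = 1.7729018×10⁻⁵ m/K
ΔT = 4.50×10⁻³ / 1.7729018×10⁻⁵ = 253.821 K, so T = 18.5 + 253.821 = 272.321 °C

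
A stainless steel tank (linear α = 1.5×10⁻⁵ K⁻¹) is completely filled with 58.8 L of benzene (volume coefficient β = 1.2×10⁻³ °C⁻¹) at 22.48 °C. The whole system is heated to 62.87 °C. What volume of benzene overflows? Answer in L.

The tank also expands: β_container ≈ 3α = 4.5×10⁻⁵ /K
Net overflow = V₀(β_liq − 3α_cont)ΔT
β − 3α = 1.20×10⁻³ − 4.5×10⁻⁵ = 1.155×10⁻³ /K; ΔT = 40.39 K
ΔV = 58.8 × 1.155×10⁻³ × 40.39 = 2.74 L

2.74 L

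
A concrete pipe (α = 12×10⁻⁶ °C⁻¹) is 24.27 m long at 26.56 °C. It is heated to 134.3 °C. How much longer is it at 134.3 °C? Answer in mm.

|ΔT| = |134.3 − 26.56| = 107.74 K
ΔL = αL₀ΔT = (12×10⁻⁶)(24.27)(107.74) = 3.14×10⁻² m

ΔL = 31.4 mm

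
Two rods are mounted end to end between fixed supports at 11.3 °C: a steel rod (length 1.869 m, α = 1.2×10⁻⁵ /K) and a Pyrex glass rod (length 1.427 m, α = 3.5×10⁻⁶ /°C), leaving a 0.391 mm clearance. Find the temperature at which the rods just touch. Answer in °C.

T = 25.6 °C

Gap closes when ΔL₁ + ΔL₂ = 0.391 mm = 3.91×10⁻⁴ m
(α₁L₁ + α₂L₂)ΔT = g
α₁L₁ + α₂L₂ = 1.2×10⁻⁵×1.869 + 3.5×10⁻⁶×1.427 = 2.74225×10⁻⁵ m/K
ΔT = 3.91×10⁻⁴ / 2.74225×10⁻⁵ = 14.258 K
T = 11.3 + 14.258 = 25.558 °C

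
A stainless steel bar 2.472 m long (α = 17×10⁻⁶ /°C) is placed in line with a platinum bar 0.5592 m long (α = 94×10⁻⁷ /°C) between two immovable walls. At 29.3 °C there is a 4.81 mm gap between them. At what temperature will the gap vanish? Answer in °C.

Gap closes when ΔL₁ + ΔL₂ = 4.81 mm = 4.81×10⁻³ m
(α₁L₁ + α₂L₂)ΔT = g
α₁L₁ + α₂L₂ = 17×10⁻⁶×2.472 + 94×10⁻⁷×0.5592 = 4.728048×10⁻⁵ m/K
ΔT = 4.81×10⁻³ / 4.728048×10⁻⁵ = 101.73 K
T = 29.3 + 101.73 = 131.03 °C

T = 131 °C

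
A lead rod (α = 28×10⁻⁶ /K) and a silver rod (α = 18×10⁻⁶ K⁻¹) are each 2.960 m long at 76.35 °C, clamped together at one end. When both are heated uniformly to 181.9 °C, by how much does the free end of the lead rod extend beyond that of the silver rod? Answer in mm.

ΔT = 105.55 K
lead: ΔL = 28×10⁻⁶ × 2.960 m × 105.55 = 8.7480×10⁻³ m = 8.7480 mm
silver: ΔL = 18×10⁻⁶ × 2.960 m × 105.55 = 5.6237×10⁻³ m = 5.6237 mm
difference = 8.7480 − 5.6237 = 3.1243 mm

3.12 mm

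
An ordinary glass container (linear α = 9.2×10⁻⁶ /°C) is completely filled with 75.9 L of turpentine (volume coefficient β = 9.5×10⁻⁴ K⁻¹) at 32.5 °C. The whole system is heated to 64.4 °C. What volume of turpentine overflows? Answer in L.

2.23 L

The container also expands: β_container ≈ 3α = 2.76×10⁻⁵ /K
Net overflow = V₀(β_liq − 3α_cont)ΔT
β − 3α = 9.50×10⁻⁴ − 2.76×10⁻⁵ = 9.224×10⁻⁴ /K; ΔT = 31.9 K
ΔV = 75.9 × 9.224×10⁻⁴ × 31.9 = 2.23 L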